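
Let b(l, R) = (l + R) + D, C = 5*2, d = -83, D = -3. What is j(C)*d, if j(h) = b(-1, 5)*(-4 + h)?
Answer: -498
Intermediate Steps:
C = 10
b(l, R) = -3 + R + l (b(l, R) = (l + R) - 3 = (R + l) - 3 = -3 + R + l)
j(h) = -4 + h (j(h) = (-3 + 5 - 1)*(-4 + h) = 1*(-4 + h) = -4 + h)
j(C)*d = (-4 + 10)*(-83) = 6*(-83) = -498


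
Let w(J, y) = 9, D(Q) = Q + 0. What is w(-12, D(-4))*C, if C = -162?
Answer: -1458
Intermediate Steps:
D(Q) = Q
w(-12, D(-4))*C = 9*(-162) = -1458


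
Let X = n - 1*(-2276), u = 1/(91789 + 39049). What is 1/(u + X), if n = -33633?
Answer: -130838/4102687165 ≈ -3.1891e-5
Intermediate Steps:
u = 1/130838 ≈ 7.6430e-6
X = -31357 (X = -33633 - 1*(-2276) = -33633 + 2276 = -31357)
1/(u + X) = 1/(1/130838 - 31357) = 1/(-4102687165/130838) = -130838/4102687165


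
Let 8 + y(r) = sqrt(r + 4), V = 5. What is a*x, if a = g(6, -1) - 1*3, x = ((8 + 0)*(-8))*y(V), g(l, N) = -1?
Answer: -1280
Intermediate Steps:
y(r) = -8 + sqrt(4 + r) (y(r) = -8 + sqrt(r + 4) = -8 + sqrt(4 + r))
x = 320 (x = ((8 + 0)*(-8))*(-8 + sqrt(4 + 5)) = (8*(-8))*(-8 + sqrt(9)) = -64*(-8 + 3) = -64*(-5) = 320)
a = -4 (a = -1 - 1*3 = -1 - 3 = -4)
a*x = -4*320 = -1280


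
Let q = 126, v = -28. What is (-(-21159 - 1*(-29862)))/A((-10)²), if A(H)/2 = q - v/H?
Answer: -217575/6314 ≈ -34.459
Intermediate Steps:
A(H) = 252 + 56/H (A(H) = 2*(126 - (-28)/H) = 2*(126 + 28/H) = 252 + 56/H)
(-(-21159 - 1*(-29862)))/A((-10)²) = (-(-21159 - 1*(-29862)))/(252 + 56/((-10)²)) = (-(-21159 + 29862))/(252 + 56/100) = (-1*8703)/(252 + 56*(1/100)) = -8703/(252 + 14/25) = -8703/6314/25 = -8703*25/6314 = -217575/6314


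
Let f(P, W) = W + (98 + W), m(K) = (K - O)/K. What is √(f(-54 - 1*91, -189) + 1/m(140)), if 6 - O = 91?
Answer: 2*I*√15715/15 ≈ 16.715*I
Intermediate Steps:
O = -85 (O = 6 - 1*91 = 6 - 91 = -85)
m(K) = (85 + K)/K (m(K) = (K - 1*(-85))/K = (K + 85)/K = (85 + K)/K)
f(P, W) = 98 + 2*W
√(f(-54 - 1*91, -189) + 1/m(140)) = √((98 + 2*(-189)) + 1/((85 + 140)/140)) = √((98 - 378) + 1/((1/140)*225)) = √(-280 + 1/(45/28)) = √(-280 + 28/45) = √(-12572/45) = 2*I*√15715/15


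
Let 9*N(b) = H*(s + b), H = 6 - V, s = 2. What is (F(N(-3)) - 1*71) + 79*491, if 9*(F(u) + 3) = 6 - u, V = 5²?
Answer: 3135950/81 ≈ 38715.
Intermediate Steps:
V = 25
H = -19 (H = 6 - 1*25 = 6 - 25 = -19)
N(b) = -38/9 - 19*b/9 (N(b) = (-19*(2 + b))/9 = (-38 - 19*b)/9 = -38/9 - 19*b/9)
F(u) = -7/3 - u/9 (F(u) = -3 + (6 - u)/9 = -3 + (⅔ - u/9) = -7/3 - u/9)
(F(N(-3)) - 1*71) + 79*491 = ((-7/3 - (-38/9 - 19/9*(-3))/9) - 1*71) + 79*491 = ((-7/3 - (-38/9 + 19/3)/9) - 71) + 38789 = ((-7/3 - ⅑*19/9) - 71) + 38789 = ((-7/3 - 19/81) - 71) + 38789 = (-208/81 - 71) + 38789 = -5959/81 + 38789 = 3135950/81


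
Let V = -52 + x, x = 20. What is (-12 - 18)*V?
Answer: 960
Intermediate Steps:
V = -32 (V = -52 + 20 = -32)
(-12 - 18)*V = (-12 - 18)*(-32) = -30*(-32) = 960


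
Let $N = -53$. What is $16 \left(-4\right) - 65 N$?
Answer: $3381$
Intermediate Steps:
$16 \left(-4\right) - 65 N = 16 \left(-4\right) - -3445 = -64 + 3445 = 3381$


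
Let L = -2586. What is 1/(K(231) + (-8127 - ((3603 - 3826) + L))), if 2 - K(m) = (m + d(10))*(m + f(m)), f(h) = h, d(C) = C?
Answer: -1/116658 ≈ -8.5721e-6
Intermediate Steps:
K(m) = 2 - 2*m*(10 + m) (K(m) = 2 - (m + 10)*(m + m) = 2 - (10 + m)*2*m = 2 - 2*m*(10 + m))
1/(K(231) + (-8127 - ((3603 - 3826) + L))) = 1/((2 - 20*231 - 2*231**2) + (-8127 - ((3603 - 3826) - 2586))) = 1/((2 - 4620 - 2*53361) + (-8127 - (-223 - 2586))) = 1/((2 - 4620 - 106722) + (-8127 - 1*(-2809))) = 1/(-111340 + (-8127 + 2809)) = 1/(-111340 - 5318) = 1/(-116658) = -1/116658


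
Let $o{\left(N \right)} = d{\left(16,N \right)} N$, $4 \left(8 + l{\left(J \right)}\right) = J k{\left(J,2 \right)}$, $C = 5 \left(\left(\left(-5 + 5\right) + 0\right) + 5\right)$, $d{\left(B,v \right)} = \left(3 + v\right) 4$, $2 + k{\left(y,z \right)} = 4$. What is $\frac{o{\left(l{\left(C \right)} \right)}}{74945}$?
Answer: $\frac{27}{14989} \approx 0.0018013$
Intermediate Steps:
$k{\left(y,z \right)} = 2$ ($k{\left(y,z \right)} = -2 + 4 = 2$)
$d{\left(B,v \right)} = 12 + 4 v$
$C = 25$ ($C = 5 \left(\left(0 + 0\right) + 5\right) = 5 \left(0 + 5\right) = 5 \cdot 5 = 25$)
$l{\left(J \right)} = -8 + \frac{J}{2}$ ($l{\left(J \right)} = -8 + \frac{J 2}{4} = -8 + \frac{2 J}{4} = -8 + \frac{J}{2}$)
$o{\left(N \right)} = N \left(12 + 4 N\right)$ ($o{\left(N \right)} = \left(12 + 4 N\right) N = N \left(12 + 4 N\right)$)
$\frac{o{\left(l{\left(C \right)} \right)}}{74945} = \frac{4 \left(-8 + \frac{1}{2} \cdot 25\right) \left(3 + \left(-8 + \frac{1}{2} \cdot 25\right)\right)}{74945} = 4 \left(-8 + \frac{25}{2}\right) \left(3 + \left(-8 + \frac{25}{2}\right)\right) \frac{1}{74945} = 4 \cdot \frac{9}{2} \left(3 + \frac{9}{2}\right) \frac{1}{74945} = 4 \cdot \frac{9}{2} \cdot \frac{15}{2} \cdot \frac{1}{74945} = 135 \cdot \frac{1}{74945} = \frac{27}{14989}$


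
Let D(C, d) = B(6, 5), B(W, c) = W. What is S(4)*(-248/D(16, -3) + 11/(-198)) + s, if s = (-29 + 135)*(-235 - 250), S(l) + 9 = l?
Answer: -921655/18 ≈ -51203.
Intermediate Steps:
S(l) = -9 + l
D(C, d) = 6
s = -51410 (s = 106*(-485) = -51410)
S(4)*(-248/D(16, -3) + 11/(-198)) + s = (-9 + 4)*(-248/6 + 11/(-198)) - 51410 = -5*(-248*⅙ + 11*(-1/198)) - 51410 = -5*(-124/3 - 1/18) - 51410 = -5*(-745/18) - 51410 = 3725/18 - 51410 = -921655/18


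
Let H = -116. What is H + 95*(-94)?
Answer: -9046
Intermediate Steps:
H + 95*(-94) = -116 + 95*(-94) = -116 - 8930 = -9046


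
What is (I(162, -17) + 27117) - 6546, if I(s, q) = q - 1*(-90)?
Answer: 20644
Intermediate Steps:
I(s, q) = 90 + q (I(s, q) = q + 90 = 90 + q)
(I(162, -17) + 27117) - 6546 = ((90 - 17) + 27117) - 6546 = (73 + 27117) - 6546 = 27190 - 6546 = 20644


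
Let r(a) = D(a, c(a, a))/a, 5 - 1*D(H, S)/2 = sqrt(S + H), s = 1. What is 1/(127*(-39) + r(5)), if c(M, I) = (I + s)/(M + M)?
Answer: -618875/3064050013 + 20*sqrt(35)/3064050013 ≈ -0.00020194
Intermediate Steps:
c(M, I) = (1 + I)/(2*M) (c(M, I) = (I + 1)/(M + M) = (1 + I)/((2*M)) = (1 + I)*(1/(2*M)) = (1 + I)/(2*M))
D(H, S) = 10 - 2*sqrt(H + S) (D(H, S) = 10 - 2*sqrt(S + H) = 10 - 2*sqrt(H + S))
r(a) = (10 - 2*sqrt(a + (1 + a)/(2*a)))/a
1/(127*(-39) + r(5)) = 1/(127*(-39) + (10 - sqrt(2 + 2/5 + 4*5))/5) = 1/(-4953 + (10 - sqrt(2 + 2*(1/5) + 20))/5) = 1/(-4953 + (10 - sqrt(2 + 2/5 + 20))/5) = 1/(-4953 + (10 - sqrt(112/5))/5) = 1/(-4953 + (10 - 4*sqrt(35)/5)/5) = 1/(-4953 + (2 - 4*sqrt(35)/25)) = 1/(-4951 - 4*sqrt(35)/25)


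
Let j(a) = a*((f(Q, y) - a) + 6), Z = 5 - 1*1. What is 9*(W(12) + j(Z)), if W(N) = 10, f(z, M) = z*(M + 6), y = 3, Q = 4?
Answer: 1458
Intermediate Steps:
Z = 4 (Z = 5 - 1 = 4)
f(z, M) = z*(6 + M)
j(a) = a*(42 - a) (j(a) = a*((4*(6 + 3) - a) + 6) = a*((4*9 - a) + 6) = a*((36 - a) + 6) = a*(42 - a))
9*(W(12) + j(Z)) = 9*(10 + 4*(42 - 1*4)) = 9*(10 + 4*(42 - 4)) = 9*(10 + 4*38) = 9*(10 + 152) = 9*162 = 1458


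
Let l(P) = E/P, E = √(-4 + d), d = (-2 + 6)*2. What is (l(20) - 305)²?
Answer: 9296401/100 ≈ 92964.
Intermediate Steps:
d = 8 (d = 4*2 = 8)
E = 2 (E = √(-4 + 8) = √4 = 2)
l(P) = 2/P
(l(20) - 305)² = (2/20 - 305)² = (2*(1/20) - 305)² = (⅒ - 305)² = (-3049/10)² = 9296401/100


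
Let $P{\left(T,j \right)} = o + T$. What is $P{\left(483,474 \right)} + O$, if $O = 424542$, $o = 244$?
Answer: $425269$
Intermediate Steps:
$P{\left(T,j \right)} = 244 + T$
$P{\left(483,474 \right)} + O = \left(244 + 483\right) + 424542 = 727 + 424542 = 425269$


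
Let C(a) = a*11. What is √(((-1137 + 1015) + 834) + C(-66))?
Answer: I*√14 ≈ 3.7417*I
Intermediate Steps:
C(a) = 11*a
√(((-1137 + 1015) + 834) + C(-66)) = √(((-1137 + 1015) + 834) + 11*(-66)) = √((-122 + 834) - 726) = √(712 - 726) = √(-14) = I*√14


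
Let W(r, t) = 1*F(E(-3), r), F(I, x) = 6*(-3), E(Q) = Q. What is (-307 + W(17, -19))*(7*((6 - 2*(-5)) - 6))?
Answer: -22750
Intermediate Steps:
F(I, x) = -18
W(r, t) = -18 (W(r, t) = 1*(-18) = -18)
(-307 + W(17, -19))*(7*((6 - 2*(-5)) - 6)) = (-307 - 18)*(7*((6 - 2*(-5)) - 6)) = -2275*((6 + 10) - 6) = -2275*(16 - 6) = -2275*10 = -325*70 = -22750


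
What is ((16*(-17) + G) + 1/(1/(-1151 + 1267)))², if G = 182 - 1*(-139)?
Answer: 27225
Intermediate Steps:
G = 321 (G = 182 + 139 = 321)
((16*(-17) + G) + 1/(1/(-1151 + 1267)))² = ((16*(-17) + 321) + 1/(1/(-1151 + 1267)))² = ((-272 + 321) + 1/(1/116))² = (49 + 1/(1/116))² = (49 + 116)² = 165² = 27225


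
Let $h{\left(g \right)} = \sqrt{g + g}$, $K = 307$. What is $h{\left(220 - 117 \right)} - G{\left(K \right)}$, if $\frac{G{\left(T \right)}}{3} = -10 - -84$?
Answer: $-222 + \sqrt{206} \approx -207.65$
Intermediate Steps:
$G{\left(T \right)} = 222$ ($G{\left(T \right)} = 3 \left(-10 - -84\right) = 3 \left(-10 + 84\right) = 3 \cdot 74 = 222$)
$h{\left(g \right)} = \sqrt{2} \sqrt{g}$ ($h{\left(g \right)} = \sqrt{2 g} = \sqrt{2} \sqrt{g}$)
$h{\left(220 - 117 \right)} - G{\left(K \right)} = \sqrt{2} \sqrt{220 - 117} - 222 = \sqrt{2} \sqrt{103} - 222 = \sqrt{206} - 222 = -222 + \sqrt{206}$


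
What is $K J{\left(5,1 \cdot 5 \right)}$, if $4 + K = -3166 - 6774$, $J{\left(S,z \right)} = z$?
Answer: $-49720$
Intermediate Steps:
$K = -9944$ ($K = -4 - 9940 = -9944$)
$K J{\left(5,1 \cdot 5 \right)} = - 9944 \cdot 1 \cdot 5 = \left(-9944\right) 5 = -49720$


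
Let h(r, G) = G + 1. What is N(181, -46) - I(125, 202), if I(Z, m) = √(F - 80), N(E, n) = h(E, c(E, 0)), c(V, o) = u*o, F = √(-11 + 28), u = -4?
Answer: 1 - √(-80 + √17) ≈ 1.0 - 8.7107*I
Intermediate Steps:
F = √17 ≈ 4.1231
c(V, o) = -4*o
h(r, G) = 1 + G
N(E, n) = 1 (N(E, n) = 1 - 4*0 = 1 + 0 = 1)
I(Z, m) = √(-80 + √17) (I(Z, m) = √(√17 - 80) = √(-80 + √17))
N(181, -46) - I(125, 202) = 1 - √(-80 + √17)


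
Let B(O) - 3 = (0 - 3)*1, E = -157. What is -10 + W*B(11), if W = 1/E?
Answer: -10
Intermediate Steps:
W = -1/157 (W = 1/(-157) = -1/157 ≈ -0.0063694)
B(O) = 0 (B(O) = 3 + (0 - 3)*1 = 3 - 3*1 = 3 - 3 = 0)
-10 + W*B(11) = -10 - 1/157*0 = -10 + 0 = -10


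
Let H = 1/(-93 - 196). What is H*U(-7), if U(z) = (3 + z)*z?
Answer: -28/289 ≈ -0.096886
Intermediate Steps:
H = -1/289 (H = 1/(-289) = -1/289 ≈ -0.0034602)
U(z) = z*(3 + z)
H*U(-7) = -(-7)*(3 - 7)/289 = -(-7)*(-4)/289 = -1/289*28 = -28/289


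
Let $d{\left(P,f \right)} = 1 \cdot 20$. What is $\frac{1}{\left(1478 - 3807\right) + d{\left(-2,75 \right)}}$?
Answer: $- \frac{1}{2309} \approx -0.00043309$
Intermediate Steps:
$d{\left(P,f \right)} = 20$
$\frac{1}{\left(1478 - 3807\right) + d{\left(-2,75 \right)}} = \frac{1}{\left(1478 - 3807\right) + 20} = \frac{1}{-2329 + 20} = \frac{1}{-2309} = - \frac{1}{2309}$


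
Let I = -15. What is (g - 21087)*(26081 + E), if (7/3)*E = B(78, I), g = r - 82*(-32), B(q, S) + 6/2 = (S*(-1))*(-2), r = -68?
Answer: -3381314508/7 ≈ -4.8304e+8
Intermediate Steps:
B(q, S) = -3 + 2*S (B(q, S) = -3 + (S*(-1))*(-2) = -3 - S*(-2) = -3 + 2*S)
g = 2556 (g = -68 - 82*(-32) = -68 + 2624 = 2556)
E = -99/7 (E = 3*(-3 + 2*(-15))/7 = 3*(-3 - 30)/7 = (3/7)*(-33) = -99/7 ≈ -14.143)
(g - 21087)*(26081 + E) = (2556 - 21087)*(26081 - 99/7) = -18531*182468/7 = -3381314508/7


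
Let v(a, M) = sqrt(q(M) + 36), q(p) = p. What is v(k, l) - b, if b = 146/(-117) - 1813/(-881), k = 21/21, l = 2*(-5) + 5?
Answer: -83495/103077 + sqrt(31) ≈ 4.7577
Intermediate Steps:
l = -5 (l = -10 + 5 = -5)
k = 1 (k = 21*(1/21) = 1)
v(a, M) = sqrt(36 + M) (v(a, M) = sqrt(M + 36) = sqrt(36 + M))
b = 83495/103077 (b = 146*(-1/117) - 1813*(-1/881) = -146/117 + 1813/881 = 83495/103077 ≈ 0.81003)
v(k, l) - b = sqrt(36 - 5) - 1*83495/103077 = sqrt(31) - 83495/103077 = -83495/103077 + sqrt(31)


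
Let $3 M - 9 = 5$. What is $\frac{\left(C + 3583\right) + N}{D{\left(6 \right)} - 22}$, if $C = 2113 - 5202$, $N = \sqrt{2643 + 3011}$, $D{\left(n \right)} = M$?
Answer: $- \frac{57}{2} - \frac{3 \sqrt{5654}}{52} \approx -32.838$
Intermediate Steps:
$M = \frac{14}{3}$ ($M = 3 + \frac{1}{3} \cdot 5 = 3 + \frac{5}{3} = \frac{14}{3} \approx 4.6667$)
$D{\left(n \right)} = \frac{14}{3}$
$N = \sqrt{5654} \approx 75.193$
$C = -3089$ ($C = 2113 - 5202 = -3089$)
$\frac{\left(C + 3583\right) + N}{D{\left(6 \right)} - 22} = \frac{\left(-3089 + 3583\right) + \sqrt{5654}}{\frac{14}{3} - 22} = \frac{494 + \sqrt{5654}}{- \frac{52}{3}} = \left(494 + \sqrt{5654}\right) \left(- \frac{3}{52}\right) = - \frac{57}{2} - \frac{3 \sqrt{5654}}{52}$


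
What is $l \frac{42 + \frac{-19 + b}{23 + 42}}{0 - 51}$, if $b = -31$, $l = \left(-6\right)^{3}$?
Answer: $\frac{38592}{221} \approx 174.62$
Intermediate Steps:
$l = -216$
$l \frac{42 + \frac{-19 + b}{23 + 42}}{0 - 51} = - 216 \frac{42 + \frac{-19 - 31}{23 + 42}}{0 - 51} = - 216 \frac{42 - \frac{50}{65}}{-51} = - 216 \left(42 - \frac{10}{13}\right) \left(- \frac{1}{51}\right) = - 216 \cdot \frac{536}{13} \left(- \frac{1}{51}\right) = \left(-216\right) \left(- \frac{536}{663}\right) = \frac{38592}{221}$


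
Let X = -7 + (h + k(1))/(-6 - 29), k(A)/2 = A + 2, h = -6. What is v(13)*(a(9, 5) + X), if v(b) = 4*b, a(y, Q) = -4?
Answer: -572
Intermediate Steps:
k(A) = 4 + 2*A (k(A) = 2*(A + 2) = 2*(2 + A) = 4 + 2*A)
X = -7 (X = -7 + (-6 + (4 + 2*1))/(-6 - 29) = -7 + (-6 + (4 + 2))/(-35) = -7 + (-6 + 6)*(-1/35) = -7 + 0*(-1/35) = -7 + 0 = -7)
v(13)*(a(9, 5) + X) = (4*13)*(-4 - 7) = 52*(-11) = -572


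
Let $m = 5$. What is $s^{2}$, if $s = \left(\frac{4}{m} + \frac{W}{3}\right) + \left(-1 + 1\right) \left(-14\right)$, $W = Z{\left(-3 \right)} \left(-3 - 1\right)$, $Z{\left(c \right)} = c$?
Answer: $\frac{576}{25} \approx 23.04$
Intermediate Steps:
$W = 12$ ($W = - 3 \left(-3 - 1\right) = \left(-3\right) \left(-4\right) = 12$)
$s = \frac{24}{5}$ ($s = \left(\frac{4}{5} + \frac{12}{3}\right) + \left(-1 + 1\right) \left(-14\right) = \left(4 \cdot \frac{1}{5} + 12 \cdot \frac{1}{3}\right) + 0 \left(-14\right) = \left(\frac{4}{5} + 4\right) + 0 = \frac{24}{5} + 0 = \frac{24}{5} \approx 4.8$)
$s^{2} = \left(\frac{24}{5}\right)^{2} = \frac{576}{25}$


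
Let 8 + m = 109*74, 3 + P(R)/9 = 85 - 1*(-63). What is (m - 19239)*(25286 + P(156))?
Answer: -297313971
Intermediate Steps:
P(R) = 1305 (P(R) = -27 + 9*(85 - 1*(-63)) = -27 + 9*(85 + 63) = -27 + 9*148 = -27 + 1332 = 1305)
m = 8058 (m = -8 + 109*74 = -8 + 8066 = 8058)
(m - 19239)*(25286 + P(156)) = (8058 - 19239)*(25286 + 1305) = -11181*26591 = -297313971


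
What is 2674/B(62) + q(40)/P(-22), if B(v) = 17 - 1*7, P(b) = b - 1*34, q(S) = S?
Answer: 9334/35 ≈ 266.69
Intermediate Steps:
P(b) = -34 + b (P(b) = b - 34 = -34 + b)
B(v) = 10 (B(v) = 17 - 7 = 10)
2674/B(62) + q(40)/P(-22) = 2674/10 + 40/(-34 - 22) = 2674*(⅒) + 40/(-56) = 1337/5 + 40*(-1/56) = 1337/5 - 5/7 = 9334/35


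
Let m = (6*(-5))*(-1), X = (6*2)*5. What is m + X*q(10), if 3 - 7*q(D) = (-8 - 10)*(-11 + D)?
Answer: -690/7 ≈ -98.571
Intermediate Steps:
X = 60 (X = 12*5 = 60)
q(D) = -195/7 + 18*D/7 (q(D) = 3/7 - (-8 - 10)*(-11 + D)/7 = 3/7 - (-18)*(-11 + D)/7 = 3/7 - (198 - 18*D)/7 = 3/7 + (-198/7 + 18*D/7) = -195/7 + 18*D/7)
m = 30 (m = -30*(-1) = 30)
m + X*q(10) = 30 + 60*(-195/7 + (18/7)*10) = 30 + 60*(-195/7 + 180/7) = 30 + 60*(-15/7) = 30 - 900/7 = -690/7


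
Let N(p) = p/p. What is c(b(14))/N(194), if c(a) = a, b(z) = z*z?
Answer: 196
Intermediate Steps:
b(z) = z**2
N(p) = 1
c(b(14))/N(194) = 14**2/1 = 196*1 = 196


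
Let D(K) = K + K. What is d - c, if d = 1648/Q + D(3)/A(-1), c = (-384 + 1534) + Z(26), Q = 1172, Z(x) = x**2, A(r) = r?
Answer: -536364/293 ≈ -1830.6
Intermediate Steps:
D(K) = 2*K
c = 1826 (c = (-384 + 1534) + 26**2 = 1150 + 676 = 1826)
d = -1346/293 (d = 1648/1172 + (2*3)/(-1) = 1648*(1/1172) + 6*(-1) = 412/293 - 6 = -1346/293 ≈ -4.5939)
d - c = -1346/293 - 1*1826 = -1346/293 - 1826 = -536364/293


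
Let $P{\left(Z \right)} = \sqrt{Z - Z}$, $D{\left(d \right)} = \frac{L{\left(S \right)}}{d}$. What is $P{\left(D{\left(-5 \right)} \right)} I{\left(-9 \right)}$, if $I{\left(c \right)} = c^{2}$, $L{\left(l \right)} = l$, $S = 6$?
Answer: $0$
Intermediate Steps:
$D{\left(d \right)} = \frac{6}{d}$
$P{\left(Z \right)} = 0$ ($P{\left(Z \right)} = \sqrt{0} = 0$)
$P{\left(D{\left(-5 \right)} \right)} I{\left(-9 \right)} = 0 \left(-9\right)^{2} = 0 \cdot 81 = 0$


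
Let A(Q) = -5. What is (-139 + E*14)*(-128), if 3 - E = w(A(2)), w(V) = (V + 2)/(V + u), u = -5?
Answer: 64768/5 ≈ 12954.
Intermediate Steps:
w(V) = (2 + V)/(-5 + V) (w(V) = (V + 2)/(V - 5) = (2 + V)/(-5 + V))
E = 27/10 (E = 3 - (2 - 5)/(-5 - 5) = 3 - (-3)/(-10) = 3 - (-1)*(-3)/10 = 3 - 1*3/10 = 3 - 3/10 = 27/10 ≈ 2.7000)
(-139 + E*14)*(-128) = (-139 + (27/10)*14)*(-128) = (-139 + 189/5)*(-128) = -506/5*(-128) = 64768/5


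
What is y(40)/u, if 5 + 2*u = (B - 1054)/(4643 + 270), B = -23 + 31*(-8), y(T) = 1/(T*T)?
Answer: -4913/20712000 ≈ -0.00023721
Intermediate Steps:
y(T) = T**(-2) (y(T) = 1/(T**2) = T**(-2))
B = -271 (B = -23 - 248 = -271)
u = -12945/4913 (u = -5/2 + ((-271 - 1054)/(4643 + 270))/2 = -5/2 + (-1325/4913)/2 = -5/2 + (-1325*1/4913)/2 = -5/2 + (1/2)*(-1325/4913) = -5/2 - 1325/9826 = -12945/4913 ≈ -2.6348)
y(40)/u = 1/(40**2*(-12945/4913)) = (1/1600)*(-4913/12945) = -4913/20712000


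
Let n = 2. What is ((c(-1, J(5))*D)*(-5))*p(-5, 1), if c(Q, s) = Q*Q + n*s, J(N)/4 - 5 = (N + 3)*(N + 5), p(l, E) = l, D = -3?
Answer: -51075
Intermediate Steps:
J(N) = 20 + 4*(3 + N)*(5 + N) (J(N) = 20 + 4*((N + 3)*(N + 5)) = 20 + 4*((3 + N)*(5 + N)) = 20 + 4*(3 + N)*(5 + N))
c(Q, s) = Q² + 2*s (c(Q, s) = Q*Q + 2*s = Q² + 2*s)
((c(-1, J(5))*D)*(-5))*p(-5, 1) = ((((-1)² + 2*(80 + 4*5² + 32*5))*(-3))*(-5))*(-5) = (((1 + 2*(80 + 4*25 + 160))*(-3))*(-5))*(-5) = (((1 + 2*(80 + 100 + 160))*(-3))*(-5))*(-5) = (((1 + 2*340)*(-3))*(-5))*(-5) = (((1 + 680)*(-3))*(-5))*(-5) = ((681*(-3))*(-5))*(-5) = -2043*(-5)*(-5) = 10215*(-5) = -51075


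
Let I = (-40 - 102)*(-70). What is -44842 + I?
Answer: -34902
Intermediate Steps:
I = 9940 (I = -142*(-70) = 9940)
-44842 + I = -44842 + 9940 = -34902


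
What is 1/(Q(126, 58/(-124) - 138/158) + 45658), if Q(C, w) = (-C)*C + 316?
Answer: 1/30098 ≈ 3.3225e-5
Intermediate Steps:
Q(C, w) = 316 - C**2 (Q(C, w) = -C**2 + 316 = 316 - C**2)
1/(Q(126, 58/(-124) - 138/158) + 45658) = 1/((316 - 1*126**2) + 45658) = 1/((316 - 1*15876) + 45658) = 1/((316 - 15876) + 45658) = 1/(-15560 + 45658) = 1/30098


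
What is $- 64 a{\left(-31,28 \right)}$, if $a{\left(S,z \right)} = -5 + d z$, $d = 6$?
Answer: $-10432$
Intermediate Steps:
$a{\left(S,z \right)} = -5 + 6 z$
$- 64 a{\left(-31,28 \right)} = - 64 \left(-5 + 6 \cdot 28\right) = - 64 \left(-5 + 168\right) = \left(-64\right) 163 = -10432$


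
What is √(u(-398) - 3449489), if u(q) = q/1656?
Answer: I*√65692073093/138 ≈ 1857.3*I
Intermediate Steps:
u(q) = q/1656 (u(q) = q*(1/1656) = q/1656)
√(u(-398) - 3449489) = √((1/1656)*(-398) - 3449489) = √(-199/828 - 3449489) = √(-2856177091/828) = I*√65692073093/138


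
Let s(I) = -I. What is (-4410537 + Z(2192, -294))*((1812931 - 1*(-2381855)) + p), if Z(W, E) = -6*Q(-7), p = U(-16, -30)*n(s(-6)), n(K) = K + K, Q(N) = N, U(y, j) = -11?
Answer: -18500500493730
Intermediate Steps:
n(K) = 2*K
p = -132 (p = -22*(-1*(-6)) = -22*6 = -11*12 = -132)
Z(W, E) = 42 (Z(W, E) = -6*(-7) = 42)
(-4410537 + Z(2192, -294))*((1812931 - 1*(-2381855)) + p) = (-4410537 + 42)*((1812931 - 1*(-2381855)) - 132) = -4410495*((1812931 + 2381855) - 132) = -4410495*(4194786 - 132) = -4410495*4194654 = -18500500493730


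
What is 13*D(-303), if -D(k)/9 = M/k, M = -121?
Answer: -4719/101 ≈ -46.723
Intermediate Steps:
D(k) = 1089/k (D(k) = -(-1089)/k = 1089/k)
13*D(-303) = 13*(1089/(-303)) = 13*(1089*(-1/303)) = 13*(-363/101) = -4719/101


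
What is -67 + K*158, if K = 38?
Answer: 5937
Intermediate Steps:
-67 + K*158 = -67 + 38*158 = -67 + 6004 = 5937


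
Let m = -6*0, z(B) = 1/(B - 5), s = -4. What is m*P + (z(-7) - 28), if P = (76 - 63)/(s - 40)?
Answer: -337/12 ≈ -28.083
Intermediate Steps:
z(B) = 1/(-5 + B)
m = 0
P = -13/44 (P = (76 - 63)/(-4 - 40) = 13/(-44) = 13*(-1/44) = -13/44 ≈ -0.29545)
m*P + (z(-7) - 28) = 0*(-13/44) + (1/(-5 - 7) - 28) = 0 + (1/(-12) - 28) = 0 + (-1/12 - 28) = 0 - 337/12 = -337/12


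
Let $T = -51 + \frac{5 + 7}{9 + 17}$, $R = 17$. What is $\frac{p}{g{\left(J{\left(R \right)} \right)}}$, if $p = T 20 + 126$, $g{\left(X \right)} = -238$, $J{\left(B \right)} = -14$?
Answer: $\frac{5751}{1547} \approx 3.7175$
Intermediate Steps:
$T = - \frac{657}{13}$ ($T = -51 + \frac{12}{26} = -51 + 12 \cdot \frac{1}{26} = -51 + \frac{6}{13} = - \frac{657}{13} \approx -50.538$)
$p = - \frac{11502}{13}$ ($p = \left(- \frac{657}{13}\right) 20 + 126 = - \frac{13140}{13} + 126 = - \frac{11502}{13} \approx -884.77$)
$\frac{p}{g{\left(J{\left(R \right)} \right)}} = - \frac{11502}{13 \left(-238\right)} = \left(- \frac{11502}{13}\right) \left(- \frac{1}{238}\right) = \frac{5751}{1547}$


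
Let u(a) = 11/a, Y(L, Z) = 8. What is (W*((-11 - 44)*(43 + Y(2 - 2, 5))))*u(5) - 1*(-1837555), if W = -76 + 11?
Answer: 2238670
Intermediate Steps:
W = -65
(W*((-11 - 44)*(43 + Y(2 - 2, 5))))*u(5) - 1*(-1837555) = (-65*(-11 - 44)*(43 + 8))*(11/5) - 1*(-1837555) = (-(-3575)*51)*(11*(⅕)) + 1837555 = -65*(-2805)*(11/5) + 1837555 = 182325*(11/5) + 1837555 = 401115 + 1837555 = 2238670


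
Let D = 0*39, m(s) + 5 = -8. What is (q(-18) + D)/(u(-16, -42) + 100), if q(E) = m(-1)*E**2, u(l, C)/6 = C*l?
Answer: -1053/1033 ≈ -1.0194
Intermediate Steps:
u(l, C) = 6*C*l (u(l, C) = 6*(C*l) = 6*C*l)
m(s) = -13 (m(s) = -5 - 8 = -13)
D = 0
q(E) = -13*E**2
(q(-18) + D)/(u(-16, -42) + 100) = (-13*(-18)**2 + 0)/(6*(-42)*(-16) + 100) = (-13*324 + 0)/(4032 + 100) = (-4212 + 0)/4132 = -4212*1/4132 = -1053/1033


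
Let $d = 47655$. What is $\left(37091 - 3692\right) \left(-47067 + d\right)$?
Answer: $19638612$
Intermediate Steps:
$\left(37091 - 3692\right) \left(-47067 + d\right) = \left(37091 - 3692\right) \left(-47067 + 47655\right) = 33399 \cdot 588 = 19638612$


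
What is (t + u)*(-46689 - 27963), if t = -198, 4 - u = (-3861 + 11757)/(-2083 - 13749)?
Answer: 28587162228/1979 ≈ 1.4445e+7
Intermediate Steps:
u = 8903/1979 (u = 4 - (-3861 + 11757)/(-2083 - 13749) = 4 - 7896/(-15832) = 4 - 7896*(-1)/15832 = 4 - 1*(-987/1979) = 4 + 987/1979 = 8903/1979 ≈ 4.4987)
(t + u)*(-46689 - 27963) = (-198 + 8903/1979)*(-46689 - 27963) = -382939/1979*(-74652) = 28587162228/1979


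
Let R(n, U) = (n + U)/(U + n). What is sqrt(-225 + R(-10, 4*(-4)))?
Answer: 4*I*sqrt(14) ≈ 14.967*I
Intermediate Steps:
R(n, U) = 1 (R(n, U) = (U + n)/(U + n) = 1)
sqrt(-225 + R(-10, 4*(-4))) = sqrt(-225 + 1) = sqrt(-224) = 4*I*sqrt(14)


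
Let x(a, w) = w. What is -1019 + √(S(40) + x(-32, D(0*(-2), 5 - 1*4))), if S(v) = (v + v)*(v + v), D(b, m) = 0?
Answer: -939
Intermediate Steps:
S(v) = 4*v² (S(v) = (2*v)*(2*v) = 4*v²)
-1019 + √(S(40) + x(-32, D(0*(-2), 5 - 1*4))) = -1019 + √(4*40² + 0) = -1019 + √(4*1600 + 0) = -1019 + √(6400 + 0) = -1019 + √6400 = -1019 + 80 = -939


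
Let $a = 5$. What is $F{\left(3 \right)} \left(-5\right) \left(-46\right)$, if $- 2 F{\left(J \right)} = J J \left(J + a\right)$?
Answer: $-8280$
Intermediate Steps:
$F{\left(J \right)} = - \frac{J^{2} \left(5 + J\right)}{2}$ ($F{\left(J \right)} = - \frac{J J \left(J + 5\right)}{2} = - \frac{J^{2} \left(5 + J\right)}{2}$)
$F{\left(3 \right)} \left(-5\right) \left(-46\right) = \frac{3^{2} \left(-5 - 3\right)}{2} \left(-5\right) \left(-46\right) = \frac{1}{2} \cdot 9 \left(-5 - 3\right) \left(-5\right) \left(-46\right) = \frac{1}{2} \cdot 9 \left(-8\right) \left(-5\right) \left(-46\right) = \left(-36\right) \left(-5\right) \left(-46\right) = 180 \left(-46\right) = -8280$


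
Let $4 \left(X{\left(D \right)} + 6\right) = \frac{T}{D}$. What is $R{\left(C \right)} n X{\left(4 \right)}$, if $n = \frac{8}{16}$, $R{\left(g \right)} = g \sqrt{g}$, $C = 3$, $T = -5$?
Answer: $- \frac{303 \sqrt{3}}{32} \approx -16.4$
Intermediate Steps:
$R{\left(g \right)} = g^{\frac{3}{2}}$
$X{\left(D \right)} = -6 - \frac{5}{4 D}$ ($X{\left(D \right)} = -6 + \frac{\left(-5\right) \frac{1}{D}}{4} = -6 - \frac{5}{4 D}$)
$n = \frac{1}{2}$ ($n = 8 \cdot \frac{1}{16} = \frac{1}{2} \approx 0.5$)
$R{\left(C \right)} n X{\left(4 \right)} = 3^{\frac{3}{2}} \cdot \frac{1}{2} \left(-6 - \frac{5}{4 \cdot 4}\right) = 3 \sqrt{3} \cdot \frac{1}{2} \left(-6 - \frac{5}{16}\right) = \frac{3 \sqrt{3}}{2} \left(-6 - \frac{5}{16}\right) = \frac{3 \sqrt{3}}{2} \left(- \frac{101}{16}\right) = - \frac{303 \sqrt{3}}{32}$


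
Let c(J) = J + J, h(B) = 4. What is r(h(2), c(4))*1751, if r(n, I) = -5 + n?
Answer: -1751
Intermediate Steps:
c(J) = 2*J
r(h(2), c(4))*1751 = (-5 + 4)*1751 = -1*1751 = -1751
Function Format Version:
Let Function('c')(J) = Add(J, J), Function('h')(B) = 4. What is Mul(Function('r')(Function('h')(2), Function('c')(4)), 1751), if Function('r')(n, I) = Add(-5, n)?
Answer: -1751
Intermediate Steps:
Function('c')(J) = Mul(2, J)
Mul(Function('r')(Function('h')(2), Function('c')(4)), 1751) = Mul(Add(-5, 4), 1751) = Mul(-1, 1751) = -1751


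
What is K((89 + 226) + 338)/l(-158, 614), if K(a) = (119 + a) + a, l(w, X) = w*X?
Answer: -1425/97012 ≈ -0.014689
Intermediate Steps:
l(w, X) = X*w
K(a) = 119 + 2*a
K((89 + 226) + 338)/l(-158, 614) = (119 + 2*((89 + 226) + 338))/((614*(-158))) = (119 + 2*(315 + 338))/(-97012) = (119 + 2*653)*(-1/97012) = (119 + 1306)*(-1/97012) = 1425*(-1/97012) = -1425/97012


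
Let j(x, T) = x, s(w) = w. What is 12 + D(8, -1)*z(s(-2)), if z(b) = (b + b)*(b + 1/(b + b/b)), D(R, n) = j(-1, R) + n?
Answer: -12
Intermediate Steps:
D(R, n) = -1 + n
z(b) = 2*b*(b + 1/(1 + b)) (z(b) = (2*b)*(b + 1/(b + 1)) = (2*b)*(b + 1/(1 + b)) = 2*b*(b + 1/(1 + b)))
12 + D(8, -1)*z(s(-2)) = 12 + (-1 - 1)*(2*(-2)*(1 - 2 + (-2)²)/(1 - 2)) = 12 - 4*(-2)*(1 - 2 + 4)/(-1) = 12 - 4*(-2)*(-1)*3 = 12 - 2*12 = 12 - 24 = -12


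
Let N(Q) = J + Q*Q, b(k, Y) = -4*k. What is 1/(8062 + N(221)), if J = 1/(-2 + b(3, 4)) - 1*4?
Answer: 14/796585 ≈ 1.7575e-5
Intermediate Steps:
J = -57/14 (J = 1/(-2 - 4*3) - 1*4 = 1/(-2 - 12) - 4 = 1/(-14) - 4 = -1/14 - 4 = -57/14 ≈ -4.0714)
N(Q) = -57/14 + Q² (N(Q) = -57/14 + Q*Q = -57/14 + Q²)
1/(8062 + N(221)) = 1/(8062 + (-57/14 + 221²)) = 1/(8062 + (-57/14 + 48841)) = 1/(8062 + 683717/14) = 1/(796585/14) = 14/796585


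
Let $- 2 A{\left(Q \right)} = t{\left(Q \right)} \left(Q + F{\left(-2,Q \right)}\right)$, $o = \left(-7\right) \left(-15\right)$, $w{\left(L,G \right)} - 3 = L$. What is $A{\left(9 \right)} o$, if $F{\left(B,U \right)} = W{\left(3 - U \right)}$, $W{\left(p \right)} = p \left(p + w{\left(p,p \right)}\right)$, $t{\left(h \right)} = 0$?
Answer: $0$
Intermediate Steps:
$w{\left(L,G \right)} = 3 + L$
$o = 105$
$W{\left(p \right)} = p \left(3 + 2 p\right)$ ($W{\left(p \right)} = p \left(p + \left(3 + p\right)\right) = p \left(3 + 2 p\right)$)
$F{\left(B,U \right)} = \left(3 - U\right) \left(9 - 2 U\right)$ ($F{\left(B,U \right)} = \left(3 - U\right) \left(3 + 2 \left(3 - U\right)\right) = \left(3 - U\right) \left(3 - \left(-6 + 2 U\right)\right) = \left(3 - U\right) \left(9 - 2 U\right)$)
$A{\left(Q \right)} = 0$ ($A{\left(Q \right)} = - \frac{0 \left(Q + \left(-9 + 2 Q\right) \left(-3 + Q\right)\right)}{2} = \left(- \frac{1}{2}\right) 0 = 0$)
$A{\left(9 \right)} o = 0 \cdot 105 = 0$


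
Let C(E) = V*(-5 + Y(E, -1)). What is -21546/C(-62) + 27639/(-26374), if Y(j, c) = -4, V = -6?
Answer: -10550865/26374 ≈ -400.05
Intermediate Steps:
C(E) = 54 (C(E) = -6*(-5 - 4) = -6*(-9) = 54)
-21546/C(-62) + 27639/(-26374) = -21546/54 + 27639/(-26374) = -21546*1/54 + 27639*(-1/26374) = -399 - 27639/26374 = -10550865/26374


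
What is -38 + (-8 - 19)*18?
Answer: -524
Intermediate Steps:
-38 + (-8 - 19)*18 = -38 - 27*18 = -38 - 486 = -524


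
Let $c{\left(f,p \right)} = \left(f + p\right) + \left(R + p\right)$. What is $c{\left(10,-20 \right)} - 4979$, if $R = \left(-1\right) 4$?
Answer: $-5013$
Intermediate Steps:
$R = -4$
$c{\left(f,p \right)} = -4 + f + 2 p$ ($c{\left(f,p \right)} = \left(f + p\right) + \left(-4 + p\right) = -4 + f + 2 p$)
$c{\left(10,-20 \right)} - 4979 = \left(-4 + 10 + 2 \left(-20\right)\right) - 4979 = \left(-4 + 10 - 40\right) - 4979 = -34 - 4979 = -5013$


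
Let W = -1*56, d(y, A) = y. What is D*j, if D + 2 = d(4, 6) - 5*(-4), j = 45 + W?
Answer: -242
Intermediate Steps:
W = -56
j = -11 (j = 45 - 56 = -11)
D = 22 (D = -2 + (4 - 5*(-4)) = -2 + (4 + 20) = -2 + 24 = 22)
D*j = 22*(-11) = -242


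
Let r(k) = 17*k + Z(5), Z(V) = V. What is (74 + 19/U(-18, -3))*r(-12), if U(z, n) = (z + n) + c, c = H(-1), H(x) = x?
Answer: -320191/22 ≈ -14554.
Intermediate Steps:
c = -1
U(z, n) = -1 + n + z (U(z, n) = (z + n) - 1 = (n + z) - 1 = -1 + n + z)
r(k) = 5 + 17*k (r(k) = 17*k + 5 = 5 + 17*k)
(74 + 19/U(-18, -3))*r(-12) = (74 + 19/(-1 - 3 - 18))*(5 + 17*(-12)) = (74 + 19/(-22))*(5 - 204) = (74 + 19*(-1/22))*(-199) = (74 - 19/22)*(-199) = (1609/22)*(-199) = -320191/22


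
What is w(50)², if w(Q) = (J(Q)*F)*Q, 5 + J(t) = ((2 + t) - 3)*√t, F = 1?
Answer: 300187500 - 6125000*√2 ≈ 2.9153e+8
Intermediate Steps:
J(t) = -5 + √t*(-1 + t) (J(t) = -5 + ((2 + t) - 3)*√t = -5 + (-1 + t)*√t = -5 + √t*(-1 + t))
w(Q) = Q*(-5 + Q^(3/2) - √Q) (w(Q) = ((-5 + Q^(3/2) - √Q)*1)*Q = (-5 + Q^(3/2) - √Q)*Q = Q*(-5 + Q^(3/2) - √Q))
w(50)² = (50^(5/2) - 50^(3/2) - 5*50)² = (12500*√2 - 250*√2 - 250)² = (-250 + 12250*√2)²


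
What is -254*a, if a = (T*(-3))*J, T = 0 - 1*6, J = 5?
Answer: -22860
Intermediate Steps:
T = -6 (T = 0 - 6 = -6)
a = 90 (a = -6*(-3)*5 = 18*5 = 90)
-254*a = -254*90 = -22860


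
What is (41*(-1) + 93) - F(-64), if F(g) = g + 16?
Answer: 100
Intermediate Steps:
F(g) = 16 + g
(41*(-1) + 93) - F(-64) = (41*(-1) + 93) - (16 - 64) = (-41 + 93) - 1*(-48) = 52 + 48 = 100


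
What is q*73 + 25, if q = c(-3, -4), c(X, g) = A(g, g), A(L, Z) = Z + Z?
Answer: -559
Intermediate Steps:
A(L, Z) = 2*Z
c(X, g) = 2*g
q = -8 (q = 2*(-4) = -8)
q*73 + 25 = -8*73 + 25 = -584 + 25 = -559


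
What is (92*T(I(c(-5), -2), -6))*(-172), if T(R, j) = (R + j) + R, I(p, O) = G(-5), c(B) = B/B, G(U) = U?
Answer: 253184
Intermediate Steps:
c(B) = 1
I(p, O) = -5
T(R, j) = j + 2*R
(92*T(I(c(-5), -2), -6))*(-172) = (92*(-6 + 2*(-5)))*(-172) = (92*(-6 - 10))*(-172) = (92*(-16))*(-172) = -1472*(-172) = 253184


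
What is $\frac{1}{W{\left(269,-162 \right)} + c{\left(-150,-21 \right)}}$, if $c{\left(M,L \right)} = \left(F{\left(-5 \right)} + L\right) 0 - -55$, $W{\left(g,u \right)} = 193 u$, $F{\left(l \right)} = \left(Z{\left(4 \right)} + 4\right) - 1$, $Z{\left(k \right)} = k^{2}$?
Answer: $- \frac{1}{31211} \approx -3.204 \cdot 10^{-5}$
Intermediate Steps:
$F{\left(l \right)} = 19$ ($F{\left(l \right)} = \left(4^{2} + 4\right) - 1 = \left(16 + 4\right) - 1 = 20 - 1 = 19$)
$c{\left(M,L \right)} = 55$ ($c{\left(M,L \right)} = \left(19 + L\right) 0 - -55 = 0 + 55 = 55$)
$\frac{1}{W{\left(269,-162 \right)} + c{\left(-150,-21 \right)}} = \frac{1}{193 \left(-162\right) + 55} = \frac{1}{-31266 + 55} = \frac{1}{-31211} = - \frac{1}{31211}$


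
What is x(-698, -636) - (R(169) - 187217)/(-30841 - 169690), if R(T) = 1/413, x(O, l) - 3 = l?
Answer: -52501939419/82819303 ≈ -633.93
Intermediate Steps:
x(O, l) = 3 + l
R(T) = 1/413
x(-698, -636) - (R(169) - 187217)/(-30841 - 169690) = (3 - 636) - (1/413 - 187217)/(-30841 - 169690) = -633 - (-77320620)/(413*(-200531)) = -633 - (-77320620)*(-1)/(413*200531) = -633 - 1*77320620/82819303 = -633 - 77320620/82819303 = -52501939419/82819303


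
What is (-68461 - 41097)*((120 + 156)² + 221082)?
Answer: -32566991964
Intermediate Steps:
(-68461 - 41097)*((120 + 156)² + 221082) = -109558*(276² + 221082) = -109558*(76176 + 221082) = -109558*297258 = -32566991964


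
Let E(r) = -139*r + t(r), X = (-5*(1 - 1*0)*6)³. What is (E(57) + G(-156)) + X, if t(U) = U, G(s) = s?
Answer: -35022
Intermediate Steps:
X = -27000 (X = (-5*(1 + 0)*6)³ = (-5*1*6)³ = (-5*6)³ = (-30)³ = -27000)
E(r) = -138*r (E(r) = -139*r + r = -138*r)
(E(57) + G(-156)) + X = (-138*57 - 156) - 27000 = (-7866 - 156) - 27000 = -8022 - 27000 = -35022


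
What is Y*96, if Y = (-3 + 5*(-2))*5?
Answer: -6240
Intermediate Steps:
Y = -65 (Y = (-3 - 10)*5 = -13*5 = -65)
Y*96 = -65*96 = -6240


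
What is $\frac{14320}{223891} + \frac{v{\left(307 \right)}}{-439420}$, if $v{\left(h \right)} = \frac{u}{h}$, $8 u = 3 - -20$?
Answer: $\frac{15454361096907}{241626641988320} \approx 0.06396$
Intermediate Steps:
$u = \frac{23}{8}$ ($u = \frac{3 - -20}{8} = \frac{3 + 20}{8} = \frac{1}{8} \cdot 23 = \frac{23}{8} \approx 2.875$)
$v{\left(h \right)} = \frac{23}{8 h}$
$\frac{14320}{223891} + \frac{v{\left(307 \right)}}{-439420} = \frac{14320}{223891} + \frac{\frac{23}{8} \cdot \frac{1}{307}}{-439420} = 14320 \cdot \frac{1}{223891} + \frac{23}{8} \cdot \frac{1}{307} \left(- \frac{1}{439420}\right) = \frac{14320}{223891} + \frac{23}{2456} \left(- \frac{1}{439420}\right) = \frac{14320}{223891} - \frac{23}{1079215520} = \frac{15454361096907}{241626641988320}$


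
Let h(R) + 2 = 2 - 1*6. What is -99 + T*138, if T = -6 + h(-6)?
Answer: -1755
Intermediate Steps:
h(R) = -6 (h(R) = -2 + (2 - 1*6) = -2 + (2 - 6) = -2 - 4 = -6)
T = -12 (T = -6 - 6 = -12)
-99 + T*138 = -99 - 12*138 = -99 - 1656 = -1755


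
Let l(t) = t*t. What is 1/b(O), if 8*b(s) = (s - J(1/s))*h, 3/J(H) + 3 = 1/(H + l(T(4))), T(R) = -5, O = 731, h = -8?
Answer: -54097/39599735 ≈ -0.0013661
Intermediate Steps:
l(t) = t²
J(H) = 3/(-3 + 1/(25 + H)) (J(H) = 3/(-3 + 1/(H + (-5)²)) = 3/(-3 + 1/(H + 25)) = 3/(-3 + 1/(25 + H)))
b(s) = -s + 3*(-25 - 1/s)/(74 + 3/s) (b(s) = ((s - 3*(-25 - 1/s)/(74 + 3/s))*(-8))/8 = (-8*s + 24*(-25 - 1/s)/(74 + 3/s))/8 = -s + 3*(-25 - 1/s)/(74 + 3/s))
1/b(O) = 1/((-3 - 78*731 - 74*731²)/(3 + 74*731)) = 1/((-3 - 57018 - 74*534361)/(3 + 54094)) = 1/((-3 - 57018 - 39542714)/54097) = 1/((1/54097)*(-39599735)) = 1/(-39599735/54097) = -54097/39599735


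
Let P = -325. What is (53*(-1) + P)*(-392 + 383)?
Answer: 3402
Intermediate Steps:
(53*(-1) + P)*(-392 + 383) = (53*(-1) - 325)*(-392 + 383) = (-53 - 325)*(-9) = -378*(-9) = 3402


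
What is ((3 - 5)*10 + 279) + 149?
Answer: 408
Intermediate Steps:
((3 - 5)*10 + 279) + 149 = (-2*10 + 279) + 149 = (-20 + 279) + 149 = 259 + 149 = 408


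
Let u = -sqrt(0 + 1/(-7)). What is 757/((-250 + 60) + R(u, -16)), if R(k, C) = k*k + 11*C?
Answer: -5299/2563 ≈ -2.0675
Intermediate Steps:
u = -I*sqrt(7)/7 (u = -sqrt(0 - 1/7) = -sqrt(-1/7) = -I*sqrt(7)/7 ≈ -0.37796*I)
R(k, C) = k**2 + 11*C
757/((-250 + 60) + R(u, -16)) = 757/((-250 + 60) + ((-I*sqrt(7)/7)**2 + 11*(-16))) = 757/(-190 + (-1/7 - 176)) = 757/(-190 - 1233/7) = 757/(-2563/7) = 757*(-7/2563) = -5299/2563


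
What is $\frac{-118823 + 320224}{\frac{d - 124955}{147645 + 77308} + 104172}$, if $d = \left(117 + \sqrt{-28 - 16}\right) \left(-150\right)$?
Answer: $\frac{1061679819959716144883}{549136487125391500921} + \frac{13591727745900 i \sqrt{11}}{549136487125391500921} \approx 1.9334 + 8.209 \cdot 10^{-8} i$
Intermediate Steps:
$d = -17550 - 300 i \sqrt{11}$ ($d = \left(117 + \sqrt{-44}\right) \left(-150\right) = \left(117 + 2 i \sqrt{11}\right) \left(-150\right) = -17550 - 300 i \sqrt{11} \approx -17550.0 - 994.99 i$)
$\frac{-118823 + 320224}{\frac{d - 124955}{147645 + 77308} + 104172} = \frac{-118823 + 320224}{\frac{\left(-17550 - 300 i \sqrt{11}\right) - 124955}{147645 + 77308} + 104172} = \frac{201401}{\frac{\left(-17550 - 300 i \sqrt{11}\right) - 124955}{224953} + 104172} = \frac{201401}{\left(-142505 - 300 i \sqrt{11}\right) \frac{1}{224953} + 104172} = \frac{201401}{\left(- \frac{142505}{224953} - \frac{300 i \sqrt{11}}{224953}\right) + 104172} = \frac{201401}{\frac{23433661411}{224953} - \frac{300 i \sqrt{11}}{224953}}$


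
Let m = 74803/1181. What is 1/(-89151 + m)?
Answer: -1181/105212528 ≈ -1.1225e-5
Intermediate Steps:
m = 74803/1181 (m = 74803*(1/1181) = 74803/1181 ≈ 63.339)
1/(-89151 + m) = 1/(-89151 + 74803/1181) = 1/(-105212528/1181) = -1181/105212528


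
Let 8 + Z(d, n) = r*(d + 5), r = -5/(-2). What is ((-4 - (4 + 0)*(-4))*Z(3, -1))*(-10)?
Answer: -1440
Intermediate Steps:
r = 5/2 (r = -5*(-½) = 5/2 ≈ 2.5000)
Z(d, n) = 9/2 + 5*d/2 (Z(d, n) = -8 + 5*(d + 5)/2 = -8 + 5*(5 + d)/2 = -8 + (25/2 + 5*d/2) = 9/2 + 5*d/2)
((-4 - (4 + 0)*(-4))*Z(3, -1))*(-10) = ((-4 - (4 + 0)*(-4))*(9/2 + (5/2)*3))*(-10) = ((-4 - 4*(-4))*(9/2 + 15/2))*(-10) = ((-4 - 1*(-16))*12)*(-10) = ((-4 + 16)*12)*(-10) = (12*12)*(-10) = 144*(-10) = -1440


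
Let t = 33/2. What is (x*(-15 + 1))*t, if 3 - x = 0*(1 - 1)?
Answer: -693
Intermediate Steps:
x = 3 (x = 3 - 0*(1 - 1) = 3 - 0*0 = 3 - 1*0 = 3 + 0 = 3)
t = 33/2 (t = 33*(1/2) = 33/2 ≈ 16.500)
(x*(-15 + 1))*t = (3*(-15 + 1))*(33/2) = (3*(-14))*(33/2) = -42*33/2 = -693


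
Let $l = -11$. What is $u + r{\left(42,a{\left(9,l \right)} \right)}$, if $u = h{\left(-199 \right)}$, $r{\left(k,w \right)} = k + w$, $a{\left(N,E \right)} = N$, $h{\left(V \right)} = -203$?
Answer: $-152$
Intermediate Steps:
$u = -203$
$u + r{\left(42,a{\left(9,l \right)} \right)} = -203 + \left(42 + 9\right) = -203 + 51 = -152$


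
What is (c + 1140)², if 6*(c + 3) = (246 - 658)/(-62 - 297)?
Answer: 1500024810025/1159929 ≈ 1.2932e+6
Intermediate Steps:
c = -3025/1077 (c = -3 + ((246 - 658)/(-62 - 297))/6 = -3 + (-412/(-359))/6 = -3 + (-412*(-1/359))/6 = -3 + (⅙)*(412/359) = -3 + 206/1077 = -3025/1077 ≈ -2.8087)
(c + 1140)² = (-3025/1077 + 1140)² = (1224755/1077)² = 1500024810025/1159929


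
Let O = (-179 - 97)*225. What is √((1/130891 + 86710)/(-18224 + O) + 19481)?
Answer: √78141407640379010827/63335474 ≈ 139.57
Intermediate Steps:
O = -62100 (O = -276*225 = -62100)
√((1/130891 + 86710)/(-18224 + O) + 19481) = √((1/130891 + 86710)/(-18224 - 62100) + 19481) = √((1/130891 + 86710)/(-80324) + 19481) = √((11349558611/130891)*(-1/80324) + 19481) = √(-11349558611/10513688684 + 19481) = √(204805819694393/10513688684) = √78141407640379010827/63335474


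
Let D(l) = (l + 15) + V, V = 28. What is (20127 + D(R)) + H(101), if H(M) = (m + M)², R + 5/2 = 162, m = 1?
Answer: 61467/2 ≈ 30734.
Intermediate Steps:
R = 319/2 (R = -5/2 + 162 = 319/2 ≈ 159.50)
D(l) = 43 + l (D(l) = (l + 15) + 28 = (15 + l) + 28 = 43 + l)
H(M) = (1 + M)²
(20127 + D(R)) + H(101) = (20127 + (43 + 319/2)) + (1 + 101)² = (20127 + 405/2) + 102² = 40659/2 + 10404 = 61467/2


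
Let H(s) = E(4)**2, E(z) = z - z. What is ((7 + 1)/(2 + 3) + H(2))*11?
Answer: 88/5 ≈ 17.600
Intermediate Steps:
E(z) = 0
H(s) = 0 (H(s) = 0**2 = 0)
((7 + 1)/(2 + 3) + H(2))*11 = ((7 + 1)/(2 + 3) + 0)*11 = (8/5 + 0)*11 = (8/5)*11 = 88/5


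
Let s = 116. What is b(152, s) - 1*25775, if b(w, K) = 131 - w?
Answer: -25796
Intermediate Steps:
b(152, s) - 1*25775 = (131 - 1*152) - 1*25775 = (131 - 152) - 25775 = -21 - 25775 = -25796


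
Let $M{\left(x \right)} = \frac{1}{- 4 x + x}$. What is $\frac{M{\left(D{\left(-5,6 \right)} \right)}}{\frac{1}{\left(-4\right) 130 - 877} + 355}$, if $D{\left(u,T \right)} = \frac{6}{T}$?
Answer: $- \frac{1397}{1487802} \approx -0.00093897$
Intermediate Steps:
$M{\left(x \right)} = - \frac{1}{3 x}$ ($M{\left(x \right)} = \frac{1}{\left(-3\right) x} = - \frac{1}{3 x}$)
$\frac{M{\left(D{\left(-5,6 \right)} \right)}}{\frac{1}{\left(-4\right) 130 - 877} + 355} = \frac{\left(- \frac{1}{3}\right) \frac{1}{6 \cdot \frac{1}{6}}}{\frac{1}{\left(-4\right) 130 - 877} + 355} = \frac{\left(- \frac{1}{3}\right) \frac{1}{6 \cdot \frac{1}{6}}}{\frac{1}{-520 - 877} + 355} = \frac{\left(- \frac{1}{3}\right) 1^{-1}}{\frac{1}{-1397} + 355} = \frac{\left(- \frac{1}{3}\right) 1}{- \frac{1}{1397} + 355} = - \frac{1}{3 \cdot \frac{495934}{1397}} = \left(- \frac{1}{3}\right) \frac{1397}{495934} = - \frac{1397}{1487802}$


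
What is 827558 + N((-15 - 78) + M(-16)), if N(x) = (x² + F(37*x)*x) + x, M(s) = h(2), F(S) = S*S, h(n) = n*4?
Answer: -839902427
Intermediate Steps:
h(n) = 4*n
F(S) = S²
M(s) = 8 (M(s) = 4*2 = 8)
N(x) = x + x² + 1369*x³ (N(x) = (x² + (37*x)²*x) + x = (x² + (1369*x²)*x) + x = (x² + 1369*x³) + x = x + x² + 1369*x³)
827558 + N((-15 - 78) + M(-16)) = 827558 + ((-15 - 78) + 8)*(1 + ((-15 - 78) + 8) + 1369*((-15 - 78) + 8)²) = 827558 + (-93 + 8)*(1 + (-93 + 8) + 1369*(-93 + 8)²) = 827558 - 85*(1 - 85 + 1369*(-85)²) = 827558 - 85*(1 - 85 + 1369*7225) = 827558 - 85*(1 - 85 + 9891025) = 827558 - 85*9890941 = 827558 - 840729985 = -839902427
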